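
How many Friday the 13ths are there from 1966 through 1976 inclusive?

Friday-the-13ths by year:
1966: May
1967: Jan, Oct
1968: Sep, Dec
1969: Jun
1970: Feb, Mar, Nov
1971: Aug
1972: Oct
1973: Apr, Jul
1974: Sep, Dec
1975: Jun
1976: Feb, Aug

18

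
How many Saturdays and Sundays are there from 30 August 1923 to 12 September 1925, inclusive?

30 August 1923 is a Thursday.
That's 745 days from start to end, counting both.
745 = 7 × 106 + 3, so there are 106 full weeks plus 3 extra days.
Each full week contributes 2 weekend days (Sat, Sun): 106 × 2 = 212.
The 3 extra days are Thu, Fri, Sat — 1 of them qualifies.
Total: 212 + 1 = 213.

213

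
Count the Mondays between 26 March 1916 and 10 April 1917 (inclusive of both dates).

26 March 1916 is a Sunday.
From 26 March 1916 to 10 April 1917 is 381 days inclusive.
381 = 7 × 54 + 3, so there are 54 full weeks plus 3 extra days.
Each full week contributes one Monday: 54 so far.
The 3 extra days are Sunday, Monday, Tuesday — 1 of them qualifies.
Total: 54 + 1 = 55.

55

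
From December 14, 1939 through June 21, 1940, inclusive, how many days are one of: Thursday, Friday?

56

December 14, 1939 is a Thursday.
From December 14, 1939 to June 21, 1940 is 191 days inclusive.
191 = 7 × 27 + 2, so there are 27 full weeks plus 2 extra days.
Each full week contributes 2 days from the set (Thu, Fri): 27 × 2 = 54.
The 2 extra days are Thu, Fri — 2 of them qualify.
Total: 54 + 2 = 56.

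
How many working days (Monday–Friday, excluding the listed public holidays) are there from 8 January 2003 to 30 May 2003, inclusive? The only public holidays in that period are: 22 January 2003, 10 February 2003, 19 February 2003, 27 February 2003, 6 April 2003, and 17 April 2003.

8 January 2003 is a Wednesday.
From 8 January 2003 to 30 May 2003 is 143 days inclusive.
143 = 7 × 20 + 3, so there are 20 full weeks plus 3 extra days.
Each full week contributes 5 weekdays (Mon–Fri): 20 × 5 = 100.
The 3 extra days are Wed, Thu, Fri — 3 of them qualify.
Total: 100 + 3 = 103.
Holidays: 22 January 2003 (Wed); 10 February 2003 (Mon); 19 February 2003 (Wed); 27 February 2003 (Thu); 6 April 2003 (Sun); 17 April 2003 (Thu).
5 of the 6 holidays fall on weekdays; the rest are weekends and were already excluded.
Business days: 103 − 5 = 98.

98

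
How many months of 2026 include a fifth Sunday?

A month has five Sundays exactly when Sunday falls within its first (length − 28) days.
Jan: 31 days, starts Thu → 5 of Thu, Fri, Sat
Feb: 28 days, starts Sun → 5 of (none)
Mar: 31 days, starts Sun → 5 of Sun, Mon, Tue ✓
Apr: 30 days, starts Wed → 5 of Wed, Thu
May: 31 days, starts Fri → 5 of Fri, Sat, Sun ✓
Jun: 30 days, starts Mon → 5 of Mon, Tue
Jul: 31 days, starts Wed → 5 of Wed, Thu, Fri
Aug: 31 days, starts Sat → 5 of Sat, Sun, Mon ✓
Sep: 30 days, starts Tue → 5 of Tue, Wed
Oct: 31 days, starts Thu → 5 of Thu, Fri, Sat
Nov: 30 days, starts Sun → 5 of Sun, Mon ✓
Dec: 31 days, starts Tue → 5 of Tue, Wed, Thu
Months with five Sundays: Mar, May, Aug, Nov.

4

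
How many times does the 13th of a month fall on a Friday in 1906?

2

The 13th falls on a Friday when the month's 13th has weekday Fri.
Jan 13 is Sat; Feb 13 is Tue; Mar 13 is Tue; Apr 13 is Fri ✓; May 13 is Sun; Jun 13 is Wed; Jul 13 is Fri ✓; Aug 13 is Mon; Sep 13 is Thu; Oct 13 is Sat; Nov 13 is Tue; Dec 13 is Thu.
Friday the 13ths: Apr, Jul.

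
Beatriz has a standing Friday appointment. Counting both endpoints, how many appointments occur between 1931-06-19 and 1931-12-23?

27

1931-06-19 is a Friday.
From 1931-06-19 to 1931-12-23 is 188 days inclusive.
188 = 7 × 26 + 6, so there are 26 full weeks plus 6 extra days.
Each full week contributes one Friday: 26 so far.
The 6 extra days are Fri, Sat, Sun, Mon, Tue, Wed — 1 of them qualifies.
Total: 26 + 1 = 27.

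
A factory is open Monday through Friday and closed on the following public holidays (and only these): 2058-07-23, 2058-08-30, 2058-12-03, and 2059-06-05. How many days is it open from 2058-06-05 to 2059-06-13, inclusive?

264

2058-06-05 is a Wednesday.
The range spans 374 days (inclusive of both endpoints).
374 = 7 × 53 + 3, so there are 53 full weeks plus 3 extra days.
Each full week contributes 5 weekdays (Mon–Fri): 53 × 5 = 265.
The 3 extra days are Wed, Thu, Fri — 3 of them qualify.
Total: 265 + 3 = 268.
Holidays: 2058-07-23 (Tue); 2058-08-30 (Fri); 2058-12-03 (Tue); 2059-06-05 (Thu).
All 4 holidays fall on weekdays, so subtract 4.
Business days: 268 − 4 = 264.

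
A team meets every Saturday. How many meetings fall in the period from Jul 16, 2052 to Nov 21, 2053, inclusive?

Jul 16, 2052 is a Tuesday.
From Jul 16, 2052 to Nov 21, 2053 is 494 days inclusive.
494 = 7 × 70 + 4, so there are 70 full weeks plus 4 extra days.
Each full week contributes one Saturday: 70 so far.
The 4 extra days are Tue, Wed, Thu, Fri — none qualify.
Total: 70 + 0 = 70.

70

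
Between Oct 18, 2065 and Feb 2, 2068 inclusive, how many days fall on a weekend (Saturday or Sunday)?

239

Oct 18, 2065 is a Sunday.
The range spans 838 days (inclusive of both endpoints).
838 = 7 × 119 + 5, so there are 119 full weeks plus 5 extra days.
Each full week contributes 2 weekend days (Sat, Sun): 119 × 2 = 238.
The 5 extra days are Sunday, Monday, Tuesday, Wednesday, Thursday — 1 of them qualifies.
Total: 238 + 1 = 239.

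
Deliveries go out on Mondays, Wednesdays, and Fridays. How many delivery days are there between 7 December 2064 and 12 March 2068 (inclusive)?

7 December 2064 is a Sunday.
From 7 December 2064 to 12 March 2068 is 1192 days inclusive.
1192 = 7 × 170 + 2, so there are 170 full weeks plus 2 extra days.
Each full week contributes 3 days from the set (Mon, Wed, Fri): 170 × 3 = 510.
The 2 extra days are Sun, Mon — 1 of them qualifies.
Total: 510 + 1 = 511.

511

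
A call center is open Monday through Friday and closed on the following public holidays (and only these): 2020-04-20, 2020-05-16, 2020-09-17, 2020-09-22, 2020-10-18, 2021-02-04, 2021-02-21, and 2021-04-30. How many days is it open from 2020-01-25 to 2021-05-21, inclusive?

2020-01-25 is a Saturday.
From 2020-01-25 to 2021-05-21 is 483 days inclusive.
483 = 7 × 69, so the span is exactly 69 full weeks.
Each full week contributes 5 weekdays (Mon–Fri): 69 × 5 = 345.
Total: 345.
Holidays: 2020-04-20 (Mon); 2020-05-16 (Sat); 2020-09-17 (Thu); 2020-09-22 (Tue); 2020-10-18 (Sun); 2021-02-04 (Thu); 2021-02-21 (Sun); 2021-04-30 (Fri).
5 of the 8 holidays fall on weekdays; the rest are weekends and were already excluded.
Business days: 345 − 5 = 340.

340 business days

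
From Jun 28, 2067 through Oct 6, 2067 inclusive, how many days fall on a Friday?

14

Jun 28, 2067 is a Tuesday.
From Jun 28, 2067 to Oct 6, 2067 is 101 days inclusive.
101 = 7 × 14 + 3, so there are 14 full weeks plus 3 extra days.
Each full week contributes one Friday: 14 so far.
The 3 extra days are Tuesday, Wednesday, Thursday — none qualify.
Total: 14 + 0 = 14.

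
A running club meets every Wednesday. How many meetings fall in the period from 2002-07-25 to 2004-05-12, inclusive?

2002-07-25 is a Thursday.
The range spans 658 days (inclusive of both endpoints).
658 = 7 × 94, so the span is exactly 94 full weeks.
Each full week contributes one Wednesday: 94 so far.

94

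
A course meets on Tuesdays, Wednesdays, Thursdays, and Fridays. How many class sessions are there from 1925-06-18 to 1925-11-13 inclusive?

86

1925-06-18 is a Thursday.
That's 149 days from start to end, counting both.
149 = 7 × 21 + 2, so there are 21 full weeks plus 2 extra days.
Each full week contributes 4 days from the set (Tue, Wed, Thu, Fri): 21 × 4 = 84.
The 2 extra days are Thursday, Friday — 2 of them qualify.
Total: 84 + 2 = 86.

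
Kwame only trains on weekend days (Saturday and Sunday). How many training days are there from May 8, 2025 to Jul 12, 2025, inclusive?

May 8, 2025 is a Thursday.
The range spans 66 days (inclusive of both endpoints).
66 = 7 × 9 + 3, so there are 9 full weeks plus 3 extra days.
Each full week contributes 2 weekend days (Sat, Sun): 9 × 2 = 18.
The 3 extra days are Thursday, Friday, Saturday — 1 of them qualifies.
Total: 18 + 1 = 19.

19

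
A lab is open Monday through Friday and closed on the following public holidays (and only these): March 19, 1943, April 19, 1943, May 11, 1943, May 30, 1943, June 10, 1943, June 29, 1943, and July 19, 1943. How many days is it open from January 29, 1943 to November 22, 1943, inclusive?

January 29, 1943 is a Friday.
The range spans 298 days (inclusive of both endpoints).
298 = 7 × 42 + 4, so there are 42 full weeks plus 4 extra days.
Each full week contributes 5 weekdays (Mon–Fri): 42 × 5 = 210.
The 4 extra days are Fri, Sat, Sun, Mon — 2 of them qualify.
Total: 210 + 2 = 212.
Holidays: March 19, 1943 (Fri); April 19, 1943 (Mon); May 11, 1943 (Tue); May 30, 1943 (Sun); June 10, 1943 (Thu); June 29, 1943 (Tue); July 19, 1943 (Mon).
6 of the 7 holidays fall on weekdays; the rest are weekends and were already excluded.
Business days: 212 − 6 = 206.

206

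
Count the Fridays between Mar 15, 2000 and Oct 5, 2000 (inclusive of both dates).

Mar 15, 2000 is a Wednesday.
That's 205 days from start to end, counting both.
205 = 7 × 29 + 2, so there are 29 full weeks plus 2 extra days.
Each full week contributes one Friday: 29 so far.
The 2 extra days are Wednesday, Thursday — none qualify.
Total: 29 + 0 = 29.

29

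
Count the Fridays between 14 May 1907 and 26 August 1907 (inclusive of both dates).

15

14 May 1907 is a Tuesday.
The range spans 105 days (inclusive of both endpoints).
105 = 7 × 15, so the span is exactly 15 full weeks.
Each full week contributes one Friday: 15 so far.
Total: 15.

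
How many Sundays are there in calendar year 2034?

2034-01-01 is a Sunday.
That's 365 days from start to end, counting both.
365 = 7 × 52 + 1, so there are 52 full weeks plus 1 extra day.
Each full week contributes one Sunday: 52 so far.
The 1 extra day is Sun — 1 of them qualifies.
Total: 52 + 1 = 53.

53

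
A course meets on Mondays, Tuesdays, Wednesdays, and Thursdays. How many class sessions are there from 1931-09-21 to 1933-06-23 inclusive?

368

1931-09-21 is a Monday.
The range spans 642 days (inclusive of both endpoints).
642 = 7 × 91 + 5, so there are 91 full weeks plus 5 extra days.
Each full week contributes 4 days from the set (Mon, Tue, Wed, Thu): 91 × 4 = 364.
The 5 extra days are Mon, Tue, Wed, Thu, Fri — 4 of them qualify.
Total: 364 + 4 = 368.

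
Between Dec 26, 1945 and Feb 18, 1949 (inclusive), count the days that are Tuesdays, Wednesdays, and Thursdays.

Dec 26, 1945 is a Wednesday.
That's 1151 days from start to end, counting both.
1151 = 7 × 164 + 3, so there are 164 full weeks plus 3 extra days.
Each full week contributes 3 days from the set (Tue, Wed, Thu): 164 × 3 = 492.
The 3 extra days are Wednesday, Thursday, Friday — 2 of them qualify.
Total: 492 + 2 = 494.

494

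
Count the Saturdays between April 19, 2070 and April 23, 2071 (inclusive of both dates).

53

April 19, 2070 is a Saturday.
From April 19, 2070 to April 23, 2071 is 370 days inclusive.
370 = 7 × 52 + 6, so there are 52 full weeks plus 6 extra days.
Each full week contributes one Saturday: 52 so far.
The 6 extra days are Sat, Sun, Mon, Tue, Wed, Thu — 1 of them qualifies.
Total: 52 + 1 = 53.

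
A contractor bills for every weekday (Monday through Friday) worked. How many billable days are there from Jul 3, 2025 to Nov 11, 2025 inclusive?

94 weekdays

Jul 3, 2025 is a Thursday.
The range spans 132 days (inclusive of both endpoints).
132 = 7 × 18 + 6, so there are 18 full weeks plus 6 extra days.
Each full week contributes 5 weekdays (Mon–Fri): 18 × 5 = 90.
The 6 extra days are Thu, Fri, Sat, Sun, Mon, Tue — 4 of them qualify.
Total: 90 + 4 = 94.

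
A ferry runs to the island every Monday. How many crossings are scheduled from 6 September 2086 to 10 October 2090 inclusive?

214

6 September 2086 is a Friday.
That's 1496 days from start to end, counting both.
1496 = 7 × 213 + 5, so there are 213 full weeks plus 5 extra days.
Each full week contributes one Monday: 213 so far.
The 5 extra days are Fri, Sat, Sun, Mon, Tue — 1 of them qualifies.
Total: 213 + 1 = 214.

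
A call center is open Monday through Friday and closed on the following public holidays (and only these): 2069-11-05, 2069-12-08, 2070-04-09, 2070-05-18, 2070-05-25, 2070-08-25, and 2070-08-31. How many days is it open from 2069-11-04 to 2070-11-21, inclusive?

272

2069-11-04 is a Monday.
The range spans 383 days (inclusive of both endpoints).
383 = 7 × 54 + 5, so there are 54 full weeks plus 5 extra days.
Each full week contributes 5 weekdays (Mon–Fri): 54 × 5 = 270.
The 5 extra days are Monday, Tuesday, Wednesday, Thursday, Friday — 5 of them qualify.
Total: 270 + 5 = 275.
Holidays: 2069-11-05 (Tue); 2069-12-08 (Sun); 2070-04-09 (Wed); 2070-05-18 (Sun); 2070-05-25 (Sun); 2070-08-25 (Mon); 2070-08-31 (Sun).
3 of the 7 holidays fall on weekdays; the rest are weekends and were already excluded.
Business days: 275 − 3 = 272.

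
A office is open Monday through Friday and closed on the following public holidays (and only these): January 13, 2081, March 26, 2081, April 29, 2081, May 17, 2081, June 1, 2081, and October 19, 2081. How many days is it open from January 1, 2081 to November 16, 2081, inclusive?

January 1, 2081 is a Wednesday.
That's 320 days from start to end, counting both.
320 = 7 × 45 + 5, so there are 45 full weeks plus 5 extra days.
Each full week contributes 5 weekdays (Mon–Fri): 45 × 5 = 225.
The 5 extra days are Wed, Thu, Fri, Sat, Sun — 3 of them qualify.
Total: 225 + 3 = 228.
Holidays: January 13, 2081 (Mon); March 26, 2081 (Wed); April 29, 2081 (Tue); May 17, 2081 (Sat); June 1, 2081 (Sun); October 19, 2081 (Sun).
3 of the 6 holidays fall on weekdays; the rest are weekends and were already excluded.
Business days: 228 − 3 = 225.

225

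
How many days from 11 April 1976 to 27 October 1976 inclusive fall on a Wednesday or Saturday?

57

11 April 1976 is a Sunday.
The range spans 200 days (inclusive of both endpoints).
200 = 7 × 28 + 4, so there are 28 full weeks plus 4 extra days.
Each full week contributes 2 days from the set (Wed, Sat): 28 × 2 = 56.
The 4 extra days are Sunday, Monday, Tuesday, Wednesday — 1 of them qualifies.
Total: 56 + 1 = 57.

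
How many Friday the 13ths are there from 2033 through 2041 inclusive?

Friday-the-13ths by year:
2033: May
2034: Jan, Oct
2035: Apr, Jul
2036: Jun
2037: Feb, Mar, Nov
2038: Aug
2039: May
2040: Jan, Apr, Jul
2041: Sep, Dec

16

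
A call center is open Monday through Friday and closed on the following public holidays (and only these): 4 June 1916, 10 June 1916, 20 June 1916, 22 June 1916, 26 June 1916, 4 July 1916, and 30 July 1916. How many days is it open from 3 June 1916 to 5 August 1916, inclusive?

41 working days

3 June 1916 is a Saturday.
From 3 June 1916 to 5 August 1916 is 64 days inclusive.
64 = 7 × 9 + 1, so there are 9 full weeks plus 1 extra day.
Each full week contributes 5 weekdays (Mon–Fri): 9 × 5 = 45.
The 1 extra day is Saturday — none qualify.
Total: 45 + 0 = 45.
Holidays: 4 June 1916 (Sun); 10 June 1916 (Sat); 20 June 1916 (Tue); 22 June 1916 (Thu); 26 June 1916 (Mon); 4 July 1916 (Tue); 30 July 1916 (Sun).
4 of the 7 holidays fall on weekdays; the rest are weekends and were already excluded.
Business days: 45 − 4 = 41.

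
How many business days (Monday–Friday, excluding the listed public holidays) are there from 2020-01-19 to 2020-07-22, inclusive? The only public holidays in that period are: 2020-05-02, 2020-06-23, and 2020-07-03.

131 business days

2020-01-19 is a Sunday.
That's 186 days from start to end, counting both.
186 = 7 × 26 + 4, so there are 26 full weeks plus 4 extra days.
Each full week contributes 5 weekdays (Mon–Fri): 26 × 5 = 130.
The 4 extra days are Sunday, Monday, Tuesday, Wednesday — 3 of them qualify.
Total: 130 + 3 = 133.
Holidays: 2020-05-02 (Sat); 2020-06-23 (Tue); 2020-07-03 (Fri).
2 of the 3 holidays fall on weekdays; the rest are weekends and were already excluded.
Business days: 133 − 2 = 131.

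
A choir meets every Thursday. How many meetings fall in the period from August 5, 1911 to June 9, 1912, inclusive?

44 Thursdays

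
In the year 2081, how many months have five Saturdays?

4

A month has five Saturdays exactly when Saturday falls within its first (length − 28) days.
Jan: 31 days, starts Wed → 5 of Wed, Thu, Fri
Feb: 28 days, starts Sat → 5 of (none)
Mar: 31 days, starts Sat → 5 of Sat, Sun, Mon ✓
Apr: 30 days, starts Tue → 5 of Tue, Wed
May: 31 days, starts Thu → 5 of Thu, Fri, Sat ✓
Jun: 30 days, starts Sun → 5 of Sun, Mon
Jul: 31 days, starts Tue → 5 of Tue, Wed, Thu
Aug: 31 days, starts Fri → 5 of Fri, Sat, Sun ✓
Sep: 30 days, starts Mon → 5 of Mon, Tue
Oct: 31 days, starts Wed → 5 of Wed, Thu, Fri
Nov: 30 days, starts Sat → 5 of Sat, Sun ✓
Dec: 31 days, starts Mon → 5 of Mon, Tue, Wed
Months with five Saturdays: Mar, May, Aug, Nov.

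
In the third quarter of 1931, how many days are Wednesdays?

14

1931-07-01 is a Wednesday.
From 1931-07-01 to 1931-09-30 is 92 days inclusive.
92 = 7 × 13 + 1, so there are 13 full weeks plus 1 extra day.
Each full week contributes one Wednesday: 13 so far.
The 1 extra day is Wed — 1 of them qualifies.
Total: 13 + 1 = 14.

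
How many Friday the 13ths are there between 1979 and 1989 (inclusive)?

20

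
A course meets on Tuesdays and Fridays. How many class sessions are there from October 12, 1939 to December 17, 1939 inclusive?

October 12, 1939 is a Thursday.
From October 12, 1939 to December 17, 1939 is 67 days inclusive.
67 = 7 × 9 + 4, so there are 9 full weeks plus 4 extra days.
Each full week contributes 2 days from the set (Tue, Fri): 9 × 2 = 18.
The 4 extra days are Thursday, Friday, Saturday, Sunday — 1 of them qualifies.
Total: 18 + 1 = 19.

19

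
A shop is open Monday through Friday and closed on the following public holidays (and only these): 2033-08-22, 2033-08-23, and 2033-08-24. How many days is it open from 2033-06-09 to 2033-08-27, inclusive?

54

2033-06-09 is a Thursday.
From 2033-06-09 to 2033-08-27 is 80 days inclusive.
80 = 7 × 11 + 3, so there are 11 full weeks plus 3 extra days.
Each full week contributes 5 weekdays (Mon–Fri): 11 × 5 = 55.
The 3 extra days are Thu, Fri, Sat — 2 of them qualify.
Total: 55 + 2 = 57.
Holidays: 2033-08-22 (Mon); 2033-08-23 (Tue); 2033-08-24 (Wed).
All 3 holidays fall on weekdays, so subtract 3.
Business days: 57 − 3 = 54.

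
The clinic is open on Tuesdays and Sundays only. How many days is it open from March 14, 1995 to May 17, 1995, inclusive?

March 14, 1995 is a Tuesday.
From March 14, 1995 to May 17, 1995 is 65 days inclusive.
65 = 7 × 9 + 2, so there are 9 full weeks plus 2 extra days.
Each full week contributes 2 days from the set (Tue, Sun): 9 × 2 = 18.
The 2 extra days are Tue, Wed — 1 of them qualifies.
Total: 18 + 1 = 19.

19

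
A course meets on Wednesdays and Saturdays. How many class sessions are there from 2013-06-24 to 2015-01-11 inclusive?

162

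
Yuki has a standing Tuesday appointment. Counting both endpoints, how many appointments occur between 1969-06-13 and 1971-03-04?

1969-06-13 is a Friday.
That's 630 days from start to end, counting both.
630 = 7 × 90, so the span is exactly 90 full weeks.
Each full week contributes one Tuesday: 90 so far.

90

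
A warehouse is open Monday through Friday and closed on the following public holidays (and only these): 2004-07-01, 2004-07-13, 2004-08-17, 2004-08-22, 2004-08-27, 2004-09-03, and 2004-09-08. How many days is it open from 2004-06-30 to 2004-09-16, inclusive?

51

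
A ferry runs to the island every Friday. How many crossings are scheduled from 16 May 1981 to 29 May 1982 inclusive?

54 Fridays

16 May 1981 is a Saturday.
From 16 May 1981 to 29 May 1982 is 379 days inclusive.
379 = 7 × 54 + 1, so there are 54 full weeks plus 1 extra day.
Each full week contributes one Friday: 54 so far.
The 1 extra day is Saturday — none qualify.
Total: 54 + 0 = 54.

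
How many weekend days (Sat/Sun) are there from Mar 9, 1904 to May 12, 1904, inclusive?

Mar 9, 1904 is a Wednesday.
From Mar 9, 1904 to May 12, 1904 is 65 days inclusive.
65 = 7 × 9 + 2, so there are 9 full weeks plus 2 extra days.
Each full week contributes 2 weekend days (Sat, Sun): 9 × 2 = 18.
The 2 extra days are Wed, Thu — none qualify.
Total: 18 + 0 = 18.

18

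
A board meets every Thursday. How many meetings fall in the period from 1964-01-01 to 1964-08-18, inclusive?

1964-01-01 is a Wednesday.
From 1964-01-01 to 1964-08-18 is 231 days inclusive.
231 = 7 × 33, so the span is exactly 33 full weeks.
Each full week contributes one Thursday: 33 so far.
Total: 33.

33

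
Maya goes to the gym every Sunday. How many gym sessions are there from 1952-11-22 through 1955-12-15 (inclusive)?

160 Sundays

1952-11-22 is a Saturday.
That's 1119 days from start to end, counting both.
1119 = 7 × 159 + 6, so there are 159 full weeks plus 6 extra days.
Each full week contributes one Sunday: 159 so far.
The 6 extra days are Sat, Sun, Mon, Tue, Wed, Thu — 1 of them qualifies.
Total: 159 + 1 = 160.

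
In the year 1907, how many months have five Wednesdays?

4

A month has five Wednesdays exactly when Wednesday falls within its first (length − 28) days.
Jan: 31 days, starts Tue → 5 of Tue, Wed, Thu ✓
Feb: 28 days, starts Fri → 5 of (none)
Mar: 31 days, starts Fri → 5 of Fri, Sat, Sun
Apr: 30 days, starts Mon → 5 of Mon, Tue
May: 31 days, starts Wed → 5 of Wed, Thu, Fri ✓
Jun: 30 days, starts Sat → 5 of Sat, Sun
Jul: 31 days, starts Mon → 5 of Mon, Tue, Wed ✓
Aug: 31 days, starts Thu → 5 of Thu, Fri, Sat
Sep: 30 days, starts Sun → 5 of Sun, Mon
Oct: 31 days, starts Tue → 5 of Tue, Wed, Thu ✓
Nov: 30 days, starts Fri → 5 of Fri, Sat
Dec: 31 days, starts Sun → 5 of Sun, Mon, Tue
Months with five Wednesdays: Jan, May, Jul, Oct.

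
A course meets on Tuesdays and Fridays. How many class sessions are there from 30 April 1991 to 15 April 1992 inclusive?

101

30 April 1991 is a Tuesday.
The range spans 352 days (inclusive of both endpoints).
352 = 7 × 50 + 2, so there are 50 full weeks plus 2 extra days.
Each full week contributes 2 days from the set (Tue, Fri): 50 × 2 = 100.
The 2 extra days are Tuesday, Wednesday — 1 of them qualifies.
Total: 100 + 1 = 101.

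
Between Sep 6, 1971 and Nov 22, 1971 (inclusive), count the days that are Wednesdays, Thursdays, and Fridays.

33

Sep 6, 1971 is a Monday.
The range spans 78 days (inclusive of both endpoints).
78 = 7 × 11 + 1, so there are 11 full weeks plus 1 extra day.
Each full week contributes 3 days from the set (Wed, Thu, Fri): 11 × 3 = 33.
The 1 extra day is Monday — none qualify.
Total: 33 + 0 = 33.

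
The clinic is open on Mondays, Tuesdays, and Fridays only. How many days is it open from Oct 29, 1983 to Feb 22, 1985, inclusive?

207

Oct 29, 1983 is a Saturday.
The range spans 483 days (inclusive of both endpoints).
483 = 7 × 69, so the span is exactly 69 full weeks.
Each full week contributes 3 days from the set (Mon, Tue, Fri): 69 × 3 = 207.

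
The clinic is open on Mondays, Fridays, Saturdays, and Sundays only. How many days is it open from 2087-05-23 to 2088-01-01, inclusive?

128

2087-05-23 is a Friday.
The range spans 224 days (inclusive of both endpoints).
224 = 7 × 32, so the span is exactly 32 full weeks.
Each full week contributes 4 days from the set (Mon, Fri, Sat, Sun): 32 × 4 = 128.
Total: 128.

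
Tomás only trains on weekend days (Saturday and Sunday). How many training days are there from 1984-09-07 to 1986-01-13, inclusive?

1984-09-07 is a Friday.
From 1984-09-07 to 1986-01-13 is 494 days inclusive.
494 = 7 × 70 + 4, so there are 70 full weeks plus 4 extra days.
Each full week contributes 2 weekend days (Sat, Sun): 70 × 2 = 140.
The 4 extra days are Fri, Sat, Sun, Mon — 2 of them qualify.
Total: 140 + 2 = 142.

142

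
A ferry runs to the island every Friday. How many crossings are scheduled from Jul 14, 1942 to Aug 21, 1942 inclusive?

Jul 14, 1942 is a Tuesday.
From Jul 14, 1942 to Aug 21, 1942 is 39 days inclusive.
39 = 7 × 5 + 4, so there are 5 full weeks plus 4 extra days.
Each full week contributes one Friday: 5 so far.
The 4 extra days are Tuesday, Wednesday, Thursday, Friday — 1 of them qualifies.
Total: 5 + 1 = 6.

6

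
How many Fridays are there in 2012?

Jan 1, 2012 is a Sunday.
The range spans 366 days (inclusive of both endpoints).
366 = 7 × 52 + 2, so there are 52 full weeks plus 2 extra days.
Each full week contributes one Friday: 52 so far.
The 2 extra days are Sunday, Monday — none qualify.
Total: 52 + 0 = 52.

52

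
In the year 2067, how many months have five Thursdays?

A month has five Thursdays exactly when Thursday falls within its first (length − 28) days.
Jan: 31 days, starts Sat → 5 of Sat, Sun, Mon
Feb: 28 days, starts Tue → 5 of (none)
Mar: 31 days, starts Tue → 5 of Tue, Wed, Thu ✓
Apr: 30 days, starts Fri → 5 of Fri, Sat
May: 31 days, starts Sun → 5 of Sun, Mon, Tue
Jun: 30 days, starts Wed → 5 of Wed, Thu ✓
Jul: 31 days, starts Fri → 5 of Fri, Sat, Sun
Aug: 31 days, starts Mon → 5 of Mon, Tue, Wed
Sep: 30 days, starts Thu → 5 of Thu, Fri ✓
Oct: 31 days, starts Sat → 5 of Sat, Sun, Mon
Nov: 30 days, starts Tue → 5 of Tue, Wed
Dec: 31 days, starts Thu → 5 of Thu, Fri, Sat ✓
Months with five Thursdays: Mar, Jun, Sep, Dec.

4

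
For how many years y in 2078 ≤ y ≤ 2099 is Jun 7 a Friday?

Day of week of June 7 in each year:
2078: Tue, 2079: Wed, 2080: Fri ✓, 2081: Sat, 2082: Sun, 2083: Mon, 2084: Wed, 2085: Thu, 2086: Fri ✓, 2087: Sat, 2088: Mon, 2089: Tue, 2090: Wed, 2091: Thu, 2092: Sat, 2093: Sun, 2094: Mon, 2095: Tue, 2096: Thu, 2097: Fri ✓, 2098: Sat, 2099: Sun
Fridays: 2080, 2086, 2097.

3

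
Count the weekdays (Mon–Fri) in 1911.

260 weekdays

January 1, 1911 is a Sunday.
The range spans 365 days (inclusive of both endpoints).
365 = 7 × 52 + 1, so there are 52 full weeks plus 1 extra day.
Each full week contributes 5 weekdays (Mon–Fri): 52 × 5 = 260.
The 1 extra day is Sunday — none qualify.
Total: 260 + 0 = 260.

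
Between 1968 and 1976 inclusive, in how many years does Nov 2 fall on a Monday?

1

Day of week of November 2 in each year:
1968: Sat, 1969: Sun, 1970: Mon ✓, 1971: Tue, 1972: Thu, 1973: Fri, 1974: Sat, 1975: Sun, 1976: Tue
Mondays: 1970.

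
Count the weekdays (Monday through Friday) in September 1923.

1923-09-01 is a Saturday.
From 1923-09-01 to 1923-09-30 is 30 days inclusive.
30 = 7 × 4 + 2, so there are 4 full weeks plus 2 extra days.
Each full week contributes 5 weekdays (Mon–Fri): 4 × 5 = 20.
The 2 extra days are Saturday, Sunday — none qualify.
Total: 20 + 0 = 20.

20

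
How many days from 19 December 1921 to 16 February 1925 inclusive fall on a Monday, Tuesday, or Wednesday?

19 December 1921 is a Monday.
From 19 December 1921 to 16 February 1925 is 1156 days inclusive.
1156 = 7 × 165 + 1, so there are 165 full weeks plus 1 extra day.
Each full week contributes 3 days from the set (Mon, Tue, Wed): 165 × 3 = 495.
The 1 extra day is Mon — 1 of them qualifies.
Total: 495 + 1 = 496.

496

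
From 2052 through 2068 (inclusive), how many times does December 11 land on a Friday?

Day of week of December 11 in each year:
2052: Wed, 2053: Thu, 2054: Fri ✓, 2055: Sat, 2056: Mon, 2057: Tue, 2058: Wed, 2059: Thu, 2060: Sat, 2061: Sun, 2062: Mon, 2063: Tue, 2064: Thu, 2065: Fri ✓, 2066: Sat, 2067: Sun, 2068: Tue
Fridays: 2054, 2065.

2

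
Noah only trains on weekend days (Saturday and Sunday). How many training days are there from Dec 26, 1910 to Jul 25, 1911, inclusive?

Dec 26, 1910 is a Monday.
The range spans 212 days (inclusive of both endpoints).
212 = 7 × 30 + 2, so there are 30 full weeks plus 2 extra days.
Each full week contributes 2 weekend days (Sat, Sun): 30 × 2 = 60.
The 2 extra days are Mon, Tue — none qualify.
Total: 60 + 0 = 60.

60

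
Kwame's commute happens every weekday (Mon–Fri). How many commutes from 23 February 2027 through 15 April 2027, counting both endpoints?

38

23 February 2027 is a Tuesday.
The range spans 52 days (inclusive of both endpoints).
52 = 7 × 7 + 3, so there are 7 full weeks plus 3 extra days.
Each full week contributes 5 weekdays (Mon–Fri): 7 × 5 = 35.
The 3 extra days are Tuesday, Wednesday, Thursday — 3 of them qualify.
Total: 35 + 3 = 38.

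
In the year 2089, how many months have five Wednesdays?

4

A month has five Wednesdays exactly when Wednesday falls within its first (length − 28) days.
Jan: 31 days, starts Sat → 5 of Sat, Sun, Mon
Feb: 28 days, starts Tue → 5 of (none)
Mar: 31 days, starts Tue → 5 of Tue, Wed, Thu ✓
Apr: 30 days, starts Fri → 5 of Fri, Sat
May: 31 days, starts Sun → 5 of Sun, Mon, Tue
Jun: 30 days, starts Wed → 5 of Wed, Thu ✓
Jul: 31 days, starts Fri → 5 of Fri, Sat, Sun
Aug: 31 days, starts Mon → 5 of Mon, Tue, Wed ✓
Sep: 30 days, starts Thu → 5 of Thu, Fri
Oct: 31 days, starts Sat → 5 of Sat, Sun, Mon
Nov: 30 days, starts Tue → 5 of Tue, Wed ✓
Dec: 31 days, starts Thu → 5 of Thu, Fri, Sat
Months with five Wednesdays: Mar, Jun, Aug, Nov.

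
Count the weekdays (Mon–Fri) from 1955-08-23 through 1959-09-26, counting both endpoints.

1069

1955-08-23 is a Tuesday.
That's 1496 days from start to end, counting both.
1496 = 7 × 213 + 5, so there are 213 full weeks plus 5 extra days.
Each full week contributes 5 weekdays (Mon–Fri): 213 × 5 = 1065.
The 5 extra days are Tue, Wed, Thu, Fri, Sat — 4 of them qualify.
Total: 1065 + 4 = 1069.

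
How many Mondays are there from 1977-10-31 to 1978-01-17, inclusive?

12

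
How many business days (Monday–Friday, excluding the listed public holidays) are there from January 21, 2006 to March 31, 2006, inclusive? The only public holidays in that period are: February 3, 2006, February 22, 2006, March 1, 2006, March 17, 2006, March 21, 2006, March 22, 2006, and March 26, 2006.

44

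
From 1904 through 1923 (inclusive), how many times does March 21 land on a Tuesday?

Day of week of March 21 in each year:
1904: Mon, 1905: Tue ✓, 1906: Wed, 1907: Thu, 1908: Sat, 1909: Sun, 1910: Mon, 1911: Tue ✓, 1912: Thu, 1913: Fri, 1914: Sat, 1915: Sun, 1916: Tue ✓, 1917: Wed, 1918: Thu, 1919: Fri, 1920: Sun, 1921: Mon, 1922: Tue ✓, 1923: Wed
Tuesdays: 1905, 1911, 1916, 1922.

4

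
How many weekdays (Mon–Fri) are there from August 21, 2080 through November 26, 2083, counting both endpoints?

853

August 21, 2080 is a Wednesday.
The range spans 1193 days (inclusive of both endpoints).
1193 = 7 × 170 + 3, so there are 170 full weeks plus 3 extra days.
Each full week contributes 5 weekdays (Mon–Fri): 170 × 5 = 850.
The 3 extra days are Wed, Thu, Fri — 3 of them qualify.
Total: 850 + 3 = 853.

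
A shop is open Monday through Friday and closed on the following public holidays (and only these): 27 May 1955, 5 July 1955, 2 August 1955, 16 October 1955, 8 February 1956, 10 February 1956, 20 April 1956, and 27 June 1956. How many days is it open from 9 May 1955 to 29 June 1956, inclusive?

293

9 May 1955 is a Monday.
That's 418 days from start to end, counting both.
418 = 7 × 59 + 5, so there are 59 full weeks plus 5 extra days.
Each full week contributes 5 weekdays (Mon–Fri): 59 × 5 = 295.
The 5 extra days are Monday, Tuesday, Wednesday, Thursday, Friday — 5 of them qualify.
Total: 295 + 5 = 300.
Holidays: 27 May 1955 (Fri); 5 July 1955 (Tue); 2 August 1955 (Tue); 16 October 1955 (Sun); 8 February 1956 (Wed); 10 February 1956 (Fri); 20 April 1956 (Fri); 27 June 1956 (Wed).
7 of the 8 holidays fall on weekdays; the rest are weekends and were already excluded.
Business days: 300 − 7 = 293.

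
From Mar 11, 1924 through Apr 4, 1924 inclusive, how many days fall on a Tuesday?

Mar 11, 1924 is a Tuesday.
That's 25 days from start to end, counting both.
25 = 7 × 3 + 4, so there are 3 full weeks plus 4 extra days.
Each full week contributes one Tuesday: 3 so far.
The 4 extra days are Tue, Wed, Thu, Fri — 1 of them qualifies.
Total: 3 + 1 = 4.

4 Tuesdays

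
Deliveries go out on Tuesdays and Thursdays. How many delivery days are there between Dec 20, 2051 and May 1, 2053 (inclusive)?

Dec 20, 2051 is a Wednesday.
That's 499 days from start to end, counting both.
499 = 7 × 71 + 2, so there are 71 full weeks plus 2 extra days.
Each full week contributes 2 days from the set (Tue, Thu): 71 × 2 = 142.
The 2 extra days are Wed, Thu — 1 of them qualifies.
Total: 142 + 1 = 143.

143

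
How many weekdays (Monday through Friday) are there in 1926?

Jan 1, 1926 is a Friday.
That's 365 days from start to end, counting both.
365 = 7 × 52 + 1, so there are 52 full weeks plus 1 extra day.
Each full week contributes 5 weekdays (Mon–Fri): 52 × 5 = 260.
The 1 extra day is Fri — 1 of them qualifies.
Total: 260 + 1 = 261.

261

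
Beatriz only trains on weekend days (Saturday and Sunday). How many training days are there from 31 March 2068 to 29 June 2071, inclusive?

31 March 2068 is a Saturday.
From 31 March 2068 to 29 June 2071 is 1186 days inclusive.
1186 = 7 × 169 + 3, so there are 169 full weeks plus 3 extra days.
Each full week contributes 2 weekend days (Sat, Sun): 169 × 2 = 338.
The 3 extra days are Saturday, Sunday, Monday — 2 of them qualify.
Total: 338 + 2 = 340.

340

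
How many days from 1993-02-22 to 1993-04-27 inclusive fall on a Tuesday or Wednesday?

1993-02-22 is a Monday.
The range spans 65 days (inclusive of both endpoints).
65 = 7 × 9 + 2, so there are 9 full weeks plus 2 extra days.
Each full week contributes 2 days from the set (Tue, Wed): 9 × 2 = 18.
The 2 extra days are Monday, Tuesday — 1 of them qualifies.
Total: 18 + 1 = 19.

19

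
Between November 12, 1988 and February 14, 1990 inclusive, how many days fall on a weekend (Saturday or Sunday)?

November 12, 1988 is a Saturday.
That's 460 days from start to end, counting both.
460 = 7 × 65 + 5, so there are 65 full weeks plus 5 extra days.
Each full week contributes 2 weekend days (Sat, Sun): 65 × 2 = 130.
The 5 extra days are Saturday, Sunday, Monday, Tuesday, Wednesday — 2 of them qualify.
Total: 130 + 2 = 132.

132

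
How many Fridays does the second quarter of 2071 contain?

13

1 April 2071 is a Wednesday.
That's 91 days from start to end, counting both.
91 = 7 × 13, so the span is exactly 13 full weeks.
Each full week contributes one Friday: 13 so far.
Total: 13.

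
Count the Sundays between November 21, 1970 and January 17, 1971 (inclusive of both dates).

9 Sundays

November 21, 1970 is a Saturday.
That's 58 days from start to end, counting both.
58 = 7 × 8 + 2, so there are 8 full weeks plus 2 extra days.
Each full week contributes one Sunday: 8 so far.
The 2 extra days are Sat, Sun — 1 of them qualifies.
Total: 8 + 1 = 9.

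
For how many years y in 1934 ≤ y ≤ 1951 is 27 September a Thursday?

3

Day of week of September 27 in each year:
1934: Thu ✓, 1935: Fri, 1936: Sun, 1937: Mon, 1938: Tue, 1939: Wed, 1940: Fri, 1941: Sat, 1942: Sun, 1943: Mon, 1944: Wed, 1945: Thu ✓, 1946: Fri, 1947: Sat, 1948: Mon, 1949: Tue, 1950: Wed, 1951: Thu ✓
Thursdays: 1934, 1945, 1951.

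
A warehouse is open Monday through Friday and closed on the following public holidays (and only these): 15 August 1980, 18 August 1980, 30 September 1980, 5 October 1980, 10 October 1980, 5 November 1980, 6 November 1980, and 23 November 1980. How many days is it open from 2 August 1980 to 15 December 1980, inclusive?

90 business days

2 August 1980 is a Saturday.
From 2 August 1980 to 15 December 1980 is 136 days inclusive.
136 = 7 × 19 + 3, so there are 19 full weeks plus 3 extra days.
Each full week contributes 5 weekdays (Mon–Fri): 19 × 5 = 95.
The 3 extra days are Sat, Sun, Mon — 1 of them qualifies.
Total: 95 + 1 = 96.
Holidays: 15 August 1980 (Fri); 18 August 1980 (Mon); 30 September 1980 (Tue); 5 October 1980 (Sun); 10 October 1980 (Fri); 5 November 1980 (Wed); 6 November 1980 (Thu); 23 November 1980 (Sun).
6 of the 8 holidays fall on weekdays; the rest are weekends and were already excluded.
Business days: 96 − 6 = 90.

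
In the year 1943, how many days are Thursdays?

January 1, 1943 is a Friday.
The range spans 365 days (inclusive of both endpoints).
365 = 7 × 52 + 1, so there are 52 full weeks plus 1 extra day.
Each full week contributes one Thursday: 52 so far.
The 1 extra day is Fri — none qualify.
Total: 52 + 0 = 52.

52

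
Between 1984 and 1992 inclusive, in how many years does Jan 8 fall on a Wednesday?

2

Day of week of January 8 in each year:
1984: Sun, 1985: Tue, 1986: Wed ✓, 1987: Thu, 1988: Fri, 1989: Sun, 1990: Mon, 1991: Tue, 1992: Wed ✓
Wednesdays: 1986, 1992.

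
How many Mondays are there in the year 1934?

1934-01-01 is a Monday.
From 1934-01-01 to 1934-12-31 is 365 days inclusive.
365 = 7 × 52 + 1, so there are 52 full weeks plus 1 extra day.
Each full week contributes one Monday: 52 so far.
The 1 extra day is Monday — 1 of them qualifies.
Total: 52 + 1 = 53.

53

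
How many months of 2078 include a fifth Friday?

A month has five Fridays exactly when Friday falls within its first (length − 28) days.
Jan: 31 days, starts Sat → 5 of Sat, Sun, Mon
Feb: 28 days, starts Tue → 5 of (none)
Mar: 31 days, starts Tue → 5 of Tue, Wed, Thu
Apr: 30 days, starts Fri → 5 of Fri, Sat ✓
May: 31 days, starts Sun → 5 of Sun, Mon, Tue
Jun: 30 days, starts Wed → 5 of Wed, Thu
Jul: 31 days, starts Fri → 5 of Fri, Sat, Sun ✓
Aug: 31 days, starts Mon → 5 of Mon, Tue, Wed
Sep: 30 days, starts Thu → 5 of Thu, Fri ✓
Oct: 31 days, starts Sat → 5 of Sat, Sun, Mon
Nov: 30 days, starts Tue → 5 of Tue, Wed
Dec: 31 days, starts Thu → 5 of Thu, Fri, Sat ✓
Months with five Fridays: Apr, Jul, Sep, Dec.

4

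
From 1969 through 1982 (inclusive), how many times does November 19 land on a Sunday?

2

Day of week of November 19 in each year:
1969: Wed, 1970: Thu, 1971: Fri, 1972: Sun ✓, 1973: Mon, 1974: Tue, 1975: Wed, 1976: Fri, 1977: Sat, 1978: Sun ✓, 1979: Mon, 1980: Wed, 1981: Thu, 1982: Fri
Sundays: 1972, 1978.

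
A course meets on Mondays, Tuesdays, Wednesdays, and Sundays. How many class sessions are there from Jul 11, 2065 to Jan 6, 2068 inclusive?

520

Jul 11, 2065 is a Saturday.
The range spans 910 days (inclusive of both endpoints).
910 = 7 × 130, so the span is exactly 130 full weeks.
Each full week contributes 4 days from the set (Mon, Tue, Wed, Sun): 130 × 4 = 520.
Total: 520.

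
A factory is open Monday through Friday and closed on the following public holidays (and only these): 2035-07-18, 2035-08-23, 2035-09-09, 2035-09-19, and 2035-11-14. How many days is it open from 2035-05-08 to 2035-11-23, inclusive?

140 business days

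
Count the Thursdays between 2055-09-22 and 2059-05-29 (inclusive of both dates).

193

2055-09-22 is a Wednesday.
That's 1346 days from start to end, counting both.
1346 = 7 × 192 + 2, so there are 192 full weeks plus 2 extra days.
Each full week contributes one Thursday: 192 so far.
The 2 extra days are Wed, Thu — 1 of them qualifies.
Total: 192 + 1 = 193.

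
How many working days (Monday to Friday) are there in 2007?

2007-01-01 is a Monday.
From 2007-01-01 to 2007-12-31 is 365 days inclusive.
365 = 7 × 52 + 1, so there are 52 full weeks plus 1 extra day.
Each full week contributes 5 weekdays (Mon–Fri): 52 × 5 = 260.
The 1 extra day is Mon — 1 of them qualifies.
Total: 260 + 1 = 261.

261 weekdays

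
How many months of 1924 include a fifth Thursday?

4

A month has five Thursdays exactly when Thursday falls within its first (length − 28) days.
Jan: 31 days, starts Tue → 5 of Tue, Wed, Thu ✓
Feb: 29 days, starts Fri → 5 of Fri
Mar: 31 days, starts Sat → 5 of Sat, Sun, Mon
Apr: 30 days, starts Tue → 5 of Tue, Wed
May: 31 days, starts Thu → 5 of Thu, Fri, Sat ✓
Jun: 30 days, starts Sun → 5 of Sun, Mon
Jul: 31 days, starts Tue → 5 of Tue, Wed, Thu ✓
Aug: 31 days, starts Fri → 5 of Fri, Sat, Sun
Sep: 30 days, starts Mon → 5 of Mon, Tue
Oct: 31 days, starts Wed → 5 of Wed, Thu, Fri ✓
Nov: 30 days, starts Sat → 5 of Sat, Sun
Dec: 31 days, starts Mon → 5 of Mon, Tue, Wed
Months with five Thursdays: Jan, May, Jul, Oct.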